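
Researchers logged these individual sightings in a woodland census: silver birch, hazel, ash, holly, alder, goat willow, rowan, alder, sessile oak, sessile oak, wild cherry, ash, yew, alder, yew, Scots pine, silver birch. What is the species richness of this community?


Total individuals logged = 17
Distinct species (count of individuals): silver birch (2), hazel (1), ash (2), holly (1), alder (3), goat willow (1), rowan (1), sessile oak (2), wild cherry (1), yew (2), Scots pine (1)
Species richness = number of distinct species = 11

11


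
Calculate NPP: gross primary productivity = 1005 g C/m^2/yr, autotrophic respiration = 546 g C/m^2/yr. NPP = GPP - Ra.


NPP = GPP - Ra = 1005 - 546 = 459 g C/m^2/yr

459 g C/m^2/yr


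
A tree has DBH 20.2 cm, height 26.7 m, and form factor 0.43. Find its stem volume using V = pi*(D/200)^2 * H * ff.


(D/200)^2 = (20.2/200)^2 = 0.101^2 = 0.010201
BA = 3.141593 * 0.010201 = 0.0320474 m^2
V = 0.0320474 * 26.7 * 0.43 = 0.367936 ≈ 0.368 m^3

0.368 m^3


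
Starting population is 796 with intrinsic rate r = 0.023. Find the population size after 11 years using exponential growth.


r*t = 0.023 * 11 = 0.253
exp(0.253) = 1.28788
N = 796 * 1.28788 = 1025.15 ≈ 1025

1025


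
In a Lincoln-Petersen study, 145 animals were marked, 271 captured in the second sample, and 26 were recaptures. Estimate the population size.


N = M * C / R = 145 * 271 / 26 = 39295 / 26 = 1511.35 ≈ 1511

1511 individuals


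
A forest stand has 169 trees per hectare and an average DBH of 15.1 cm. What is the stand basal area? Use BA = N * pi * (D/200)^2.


(D/200)^2 = (15.1/200)^2 = 0.0755^2 = 0.00570025
Individual BA = 3.141593 * 0.00570025 = 0.0179079 m^2
Stand BA = 169 * 0.0179079 = 3.02644 ≈ 3.03 m^2/ha

3.03 m^2/ha


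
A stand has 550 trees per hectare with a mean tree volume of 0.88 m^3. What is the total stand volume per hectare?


V_stand = 550 * 0.88 = 484.0 m^3/ha

484.0 m^3/ha


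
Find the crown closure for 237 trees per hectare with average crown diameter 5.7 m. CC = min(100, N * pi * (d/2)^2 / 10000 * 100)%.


(d/2)^2 = (5.7/2)^2 = 2.85^2 = 8.1225
Crown area = 3.141593 * 8.1225 = 25.5176 m^2
N * area / 10000 * 100 = 237 * 25.5176 / 10000 * 100 = 60.4767
CC = min(100, 60.4767) = 60.4767 ≈ 60.5%

60.5%


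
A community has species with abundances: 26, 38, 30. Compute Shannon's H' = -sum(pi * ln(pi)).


Total N = 26 + 38 + 30 = 94
Per-species terms:
  p = 26/94 = 0.276596; ln(p) = -1.285197; p*ln(p) = 0.276596 * (-1.285197) = -0.355480
  p = 38/94 = 0.404255; ln(p) = -0.905709; p*ln(p) = 0.404255 * (-0.905709) = -0.366137
  p = 30/94 = 0.319149; ln(p) = -1.142097; p*ln(p) = 0.319149 * (-1.142097) = -0.364499
sum(p*ln(p)) = (-0.355480) + (-0.366137) + (-0.364499) = -1.086116
H' = -(-1.086116) = 1.086116 ≈ 1.0861

1.0861


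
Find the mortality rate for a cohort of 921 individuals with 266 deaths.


Mortality rate = 266 / 921 = 0.288817 ≈ 0.2888

0.2888


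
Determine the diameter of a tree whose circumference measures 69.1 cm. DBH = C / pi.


DBH = C / pi = 69.1 / 3.141593 = 21.9952 ≈ 22.00 cm

22.00 cm


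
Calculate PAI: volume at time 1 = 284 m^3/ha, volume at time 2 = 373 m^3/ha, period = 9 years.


PAI = (V2 - V1) / period = (373 - 284) / 9 = 89 / 9 = 9.8889 ≈ 9.89 m^3/ha/yr

9.89 m^3/ha/yr


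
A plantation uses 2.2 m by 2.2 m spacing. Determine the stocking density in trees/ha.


N = 10000 / 2.2^2 = 10000 / 4.84 = 2066.12 ≈ 2066 trees/ha

2066 trees/ha


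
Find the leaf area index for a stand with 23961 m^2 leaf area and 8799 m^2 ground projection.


LAI = 23961 / 8799 = 2.7232 ≈ 2.72

2.72


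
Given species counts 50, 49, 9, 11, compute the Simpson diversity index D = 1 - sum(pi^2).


Total N = 50 + 49 + 9 + 11 = 119
Per-species terms:
  p = 50/119 = 0.420168; p^2 = 0.420168^2 = 0.176541
  p = 49/119 = 0.411765; p^2 = 0.411765^2 = 0.169550
  p = 9/119 = 0.075630; p^2 = 0.075630^2 = 0.005720
  p = 11/119 = 0.092437; p^2 = 0.092437^2 = 0.008545
sum(p^2) = 0.176541 + 0.169550 + 0.005720 + 0.008545 = 0.360356
D = 1 - 0.360356 = 0.639644 ≈ 0.6396

0.6396


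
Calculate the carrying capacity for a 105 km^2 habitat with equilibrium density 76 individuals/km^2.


K = 76 * 105 = 7980 individuals

7980 individuals


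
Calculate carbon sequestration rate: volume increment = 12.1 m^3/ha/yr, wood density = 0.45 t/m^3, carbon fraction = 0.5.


C = 12.1 * 0.45 * 0.5 = 2.7225 ≈ 2.72 t C/ha/yr

2.72 t C/ha/yr


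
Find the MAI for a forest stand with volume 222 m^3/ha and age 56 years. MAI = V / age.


MAI = 222 / 56 = 3.9643 ≈ 3.96 m^3/ha/yr

3.96 m^3/ha/yr


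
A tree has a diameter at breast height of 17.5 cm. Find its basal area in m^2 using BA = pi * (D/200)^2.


D/200 = 17.5/200 = 0.0875 m
(D/200)^2 = 0.0875^2 = 0.00765625
BA = 3.141593 * 0.00765625 = 0.0240528 ≈ 0.0241 m^2

0.0241 m^2


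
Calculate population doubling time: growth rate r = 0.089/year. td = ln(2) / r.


td = ln(2) / 0.089 = 0.693147 / 0.089 = 7.78817 ≈ 7.8 years

7.8 years


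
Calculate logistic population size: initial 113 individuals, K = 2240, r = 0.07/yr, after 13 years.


(K - N0)/N0 = (2240 - 113)/113 = 2127/113 = 18.8230
r*t = 0.07 * 13 = 0.91; exp(-0.91) = 0.402524
18.8230 * 0.402524 = 7.57671
1 + 7.57671 = 8.57671
N = 2240 / 8.57671 = 261.172 ≈ 261

261


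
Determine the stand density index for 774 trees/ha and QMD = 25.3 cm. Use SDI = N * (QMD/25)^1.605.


QMD/25 = 25.3/25 = 1.012
(1.012)^1.605 = exp(1.605 * ln(1.012)) = exp(1.605 * 0.0119286) = exp(0.0191454) = 1.01933
SDI = 774 * 1.01933 = 788.961 ≈ 789

789


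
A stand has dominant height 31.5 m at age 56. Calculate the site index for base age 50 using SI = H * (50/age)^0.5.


50/56 = 0.892857
(0.892857)^0.5 = 0.944911
SI = 31.5 * 0.944911 = 29.7647 ≈ 29.8 m

29.8 m


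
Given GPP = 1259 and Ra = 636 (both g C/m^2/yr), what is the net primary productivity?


NPP = GPP - Ra = 1259 - 636 = 623 g C/m^2/yr

623 g C/m^2/yr


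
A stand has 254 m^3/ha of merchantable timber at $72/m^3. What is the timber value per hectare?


Value = 254 * 72 = $18288/ha

$18288/ha


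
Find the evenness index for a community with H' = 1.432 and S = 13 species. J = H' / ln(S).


ln(13) = 2.56495
J = H' / ln(S) = 1.432 / 2.56495 = 0.558295 ≈ 0.5583

0.5583


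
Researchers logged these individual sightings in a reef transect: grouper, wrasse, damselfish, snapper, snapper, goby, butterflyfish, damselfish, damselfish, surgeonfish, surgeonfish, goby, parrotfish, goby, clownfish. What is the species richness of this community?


Total individuals logged = 15
Distinct species (count of individuals): grouper (1), wrasse (1), damselfish (3), snapper (2), goby (3), butterflyfish (1), surgeonfish (2), parrotfish (1), clownfish (1)
Species richness = number of distinct species = 9

9


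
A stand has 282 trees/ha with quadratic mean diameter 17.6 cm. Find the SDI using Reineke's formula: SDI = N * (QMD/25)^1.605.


QMD/25 = 17.6/25 = 0.704
(0.704)^1.605 = exp(1.605 * ln(0.704)) = exp(1.605 * (-0.350977)) = exp(-0.563318) = 0.569317
SDI = 282 * 0.569317 = 160.547 ≈ 161

161


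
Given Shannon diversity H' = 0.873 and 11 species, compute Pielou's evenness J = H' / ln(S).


ln(11) = 2.39790
J = H' / ln(S) = 0.873 / 2.39790 = 0.364069 ≈ 0.3641

0.3641


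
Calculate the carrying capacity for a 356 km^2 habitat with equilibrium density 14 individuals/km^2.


K = 14 * 356 = 4984 individuals

4984 individuals


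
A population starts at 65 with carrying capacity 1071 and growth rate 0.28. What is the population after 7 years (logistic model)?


(K - N0)/N0 = (1071 - 65)/65 = 1006/65 = 15.4769
r*t = 0.28 * 7 = 1.96; exp(-1.96) = 0.140858
15.4769 * 0.140858 = 2.18005
1 + 2.18005 = 3.18005
N = 1071 / 3.18005 = 336.787 ≈ 337

337


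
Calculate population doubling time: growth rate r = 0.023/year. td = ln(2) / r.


td = ln(2) / 0.023 = 0.693147 / 0.023 = 30.1368 ≈ 30.1 years

30.1 years


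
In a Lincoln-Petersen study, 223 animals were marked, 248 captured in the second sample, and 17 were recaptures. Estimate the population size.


N = M * C / R = 223 * 248 / 17 = 55304 / 17 = 3253.18 ≈ 3253

3253 individuals


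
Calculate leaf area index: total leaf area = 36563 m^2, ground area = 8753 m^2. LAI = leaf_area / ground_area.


LAI = 36563 / 8753 = 4.1772 ≈ 4.18

4.18


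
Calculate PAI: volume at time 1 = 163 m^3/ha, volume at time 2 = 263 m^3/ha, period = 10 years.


PAI = (V2 - V1) / period = (263 - 163) / 10 = 100 / 10 = 10.00 m^3/ha/yr

10.00 m^3/ha/yr


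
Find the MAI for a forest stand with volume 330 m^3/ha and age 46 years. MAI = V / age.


MAI = 330 / 46 = 7.1739 ≈ 7.17 m^3/ha/yr

7.17 m^3/ha/yr


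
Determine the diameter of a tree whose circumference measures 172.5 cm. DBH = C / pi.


DBH = C / pi = 172.5 / 3.141593 = 54.9084 ≈ 54.91 cm

54.91 cm


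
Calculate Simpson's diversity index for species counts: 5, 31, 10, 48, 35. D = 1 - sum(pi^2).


Total N = 5 + 31 + 10 + 48 + 35 = 129
Per-species terms:
  p = 5/129 = 0.038760; p^2 = 0.038760^2 = 0.001502
  p = 31/129 = 0.240310; p^2 = 0.240310^2 = 0.057749
  p = 10/129 = 0.077519; p^2 = 0.077519^2 = 0.006009
  p = 48/129 = 0.372093; p^2 = 0.372093^2 = 0.138453
  p = 35/129 = 0.271318; p^2 = 0.271318^2 = 0.073613
sum(p^2) = 0.001502 + 0.057749 + 0.006009 + 0.138453 + 0.073613 = 0.277326
D = 1 - 0.277326 = 0.722674 ≈ 0.7227

0.7227


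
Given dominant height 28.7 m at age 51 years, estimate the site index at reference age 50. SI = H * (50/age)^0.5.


50/51 = 0.980392
(0.980392)^0.5 = 0.990147
SI = 28.7 * 0.990147 = 28.4172 ≈ 28.4 m

28.4 m


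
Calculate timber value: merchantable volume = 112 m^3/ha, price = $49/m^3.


Value = 112 * 49 = $5488/ha

$5488/ha


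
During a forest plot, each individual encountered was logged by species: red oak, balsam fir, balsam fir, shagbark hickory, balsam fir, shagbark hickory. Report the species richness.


Total individuals logged = 6
Distinct species (count of individuals): red oak (1), balsam fir (3), shagbark hickory (2)
Species richness = number of distinct species = 3

3


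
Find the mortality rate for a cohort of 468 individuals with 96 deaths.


Mortality rate = 96 / 468 = 0.205128 ≈ 0.2051

0.2051


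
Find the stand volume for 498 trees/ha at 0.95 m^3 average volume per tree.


V_stand = 498 * 0.95 = 473.1 m^3/ha

473.1 m^3/ha


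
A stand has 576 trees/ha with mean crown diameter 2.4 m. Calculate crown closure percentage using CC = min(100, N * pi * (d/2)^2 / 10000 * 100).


(d/2)^2 = (2.4/2)^2 = 1.2^2 = 1.44
Crown area = 3.141593 * 1.44 = 4.52389 m^2
N * area / 10000 * 100 = 576 * 4.52389 / 10000 * 100 = 26.0576
CC = min(100, 26.0576) = 26.0576 ≈ 26.1%

26.1%


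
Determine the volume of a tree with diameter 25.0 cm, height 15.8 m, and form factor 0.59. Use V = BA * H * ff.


(D/200)^2 = (25.0/200)^2 = 0.125^2 = 0.015625
BA = 3.141593 * 0.015625 = 0.0490874 m^2
V = 0.0490874 * 15.8 * 0.59 = 0.457593 ≈ 0.458 m^3

0.458 m^3


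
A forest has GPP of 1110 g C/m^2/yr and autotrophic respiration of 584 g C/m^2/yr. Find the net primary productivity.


NPP = GPP - Ra = 1110 - 584 = 526 g C/m^2/yr

526 g C/m^2/yr


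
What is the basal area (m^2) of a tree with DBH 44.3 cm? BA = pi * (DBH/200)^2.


D/200 = 44.3/200 = 0.2215 m
(D/200)^2 = 0.2215^2 = 0.04906225
BA = 3.141593 * 0.04906225 = 0.154134 ≈ 0.1541 m^2

0.1541 m^2


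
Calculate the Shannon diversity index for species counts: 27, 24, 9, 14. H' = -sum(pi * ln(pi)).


Total N = 27 + 24 + 9 + 14 = 74
Per-species terms:
  p = 27/74 = 0.364865; ln(p) = -1.008228; p*ln(p) = 0.364865 * (-1.008228) = -0.367867
  p = 24/74 = 0.324324; ln(p) = -1.126012; p*ln(p) = 0.324324 * (-1.126012) = -0.365193
  p = 9/74 = 0.121622; ln(p) = -2.106837; p*ln(p) = 0.121622 * (-2.106837) = -0.256238
  p = 14/74 = 0.189189; ln(p) = -1.665009; p*ln(p) = 0.189189 * (-1.665009) = -0.315001
sum(p*ln(p)) = (-0.367867) + (-0.365193) + (-0.256238) + (-0.315001) = -1.304299
H' = -(-1.304299) = 1.304299 ≈ 1.3043

1.3043


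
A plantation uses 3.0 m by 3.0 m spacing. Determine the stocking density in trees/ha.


N = 10000 / 3.0^2 = 10000 / 9 = 1111.11 ≈ 1111 trees/ha

1111 trees/ha


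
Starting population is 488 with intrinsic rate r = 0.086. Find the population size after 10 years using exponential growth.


r*t = 0.086 * 10 = 0.86
exp(0.86) = 2.36316
N = 488 * 2.36316 = 1153.22 ≈ 1153

1153


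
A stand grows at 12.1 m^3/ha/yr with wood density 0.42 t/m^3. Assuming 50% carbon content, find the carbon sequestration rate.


C = 12.1 * 0.42 * 0.5 = 2.541 ≈ 2.54 t C/ha/yr

2.54 t C/ha/yr


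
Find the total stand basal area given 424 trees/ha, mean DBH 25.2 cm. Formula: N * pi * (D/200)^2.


(D/200)^2 = (25.2/200)^2 = 0.126^2 = 0.015876
Individual BA = 3.141593 * 0.015876 = 0.0498759 m^2
Stand BA = 424 * 0.0498759 = 21.1474 ≈ 21.15 m^2/ha

21.15 m^2/ha


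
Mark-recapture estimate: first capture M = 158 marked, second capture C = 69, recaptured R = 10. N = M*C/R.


N = M * C / R = 158 * 69 / 10 = 10902 / 10 = 1090.20 ≈ 1090

1090 individuals


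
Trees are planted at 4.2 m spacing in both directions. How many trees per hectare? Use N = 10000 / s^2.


N = 10000 / 4.2^2 = 10000 / 17.64 = 566.893 ≈ 567 trees/ha

567 trees/ha


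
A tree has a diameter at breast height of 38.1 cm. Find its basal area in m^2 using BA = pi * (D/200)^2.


D/200 = 38.1/200 = 0.1905 m
(D/200)^2 = 0.1905^2 = 0.03629025
BA = 3.141593 * 0.03629025 = 0.114009 ≈ 0.1140 m^2

0.1140 m^2


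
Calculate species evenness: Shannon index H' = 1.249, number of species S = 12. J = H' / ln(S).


ln(12) = 2.48491
J = H' / ln(S) = 1.249 / 2.48491 = 0.502634 ≈ 0.5026

0.5026


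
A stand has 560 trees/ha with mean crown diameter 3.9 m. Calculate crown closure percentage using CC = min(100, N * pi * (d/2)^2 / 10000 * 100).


(d/2)^2 = (3.9/2)^2 = 1.95^2 = 3.8025
Crown area = 3.141593 * 3.8025 = 11.9459 m^2
N * area / 10000 * 100 = 560 * 11.9459 / 10000 * 100 = 66.8970
CC = min(100, 66.8970) = 66.8970 ≈ 66.9%

66.9%


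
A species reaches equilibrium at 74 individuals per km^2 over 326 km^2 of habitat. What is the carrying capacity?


K = 74 * 326 = 24124 individuals

24124 individuals


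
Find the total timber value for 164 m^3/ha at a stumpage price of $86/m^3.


Value = 164 * 86 = $14104/ha

$14104/ha


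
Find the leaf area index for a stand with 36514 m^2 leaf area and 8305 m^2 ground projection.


LAI = 36514 / 8305 = 4.3966 ≈ 4.40

4.40


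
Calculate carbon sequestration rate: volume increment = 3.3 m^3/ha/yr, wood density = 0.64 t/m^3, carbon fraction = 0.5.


C = 3.3 * 0.64 * 0.5 = 1.056 ≈ 1.06 t C/ha/yr

1.06 t C/ha/yr


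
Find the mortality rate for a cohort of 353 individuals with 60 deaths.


Mortality rate = 60 / 353 = 0.169972 ≈ 0.1700

0.1700


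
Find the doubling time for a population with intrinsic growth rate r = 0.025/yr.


td = ln(2) / 0.025 = 0.693147 / 0.025 = 27.7259 ≈ 27.7 years

27.7 years


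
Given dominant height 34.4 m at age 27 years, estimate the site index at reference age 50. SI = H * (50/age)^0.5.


50/27 = 1.85185
(1.85185)^0.5 = 1.36083
SI = 34.4 * 1.36083 = 46.8126 ≈ 46.8 m

46.8 m


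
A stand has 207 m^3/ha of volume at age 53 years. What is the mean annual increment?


MAI = 207 / 53 = 3.9057 ≈ 3.91 m^3/ha/yr

3.91 m^3/ha/yr


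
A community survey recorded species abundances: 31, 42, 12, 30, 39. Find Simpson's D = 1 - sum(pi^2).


Total N = 31 + 42 + 12 + 30 + 39 = 154
Per-species terms:
  p = 31/154 = 0.201299; p^2 = 0.201299^2 = 0.040521
  p = 42/154 = 0.272727; p^2 = 0.272727^2 = 0.074380
  p = 12/154 = 0.077922; p^2 = 0.077922^2 = 0.006072
  p = 30/154 = 0.194805; p^2 = 0.194805^2 = 0.037949
  p = 39/154 = 0.253247; p^2 = 0.253247^2 = 0.064134
sum(p^2) = 0.040521 + 0.074380 + 0.006072 + 0.037949 + 0.064134 = 0.223056
D = 1 - 0.223056 = 0.776944 ≈ 0.7769

0.7769


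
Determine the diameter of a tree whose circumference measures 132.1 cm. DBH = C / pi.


DBH = C / pi = 132.1 / 3.141593 = 42.0487 ≈ 42.05 cm

42.05 cm


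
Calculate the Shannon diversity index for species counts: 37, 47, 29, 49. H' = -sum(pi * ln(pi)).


Total N = 37 + 47 + 29 + 49 = 162
Per-species terms:
  p = 37/162 = 0.228395; ln(p) = -1.476679; p*ln(p) = 0.228395 * (-1.476679) = -0.337266
  p = 47/162 = 0.290123; ln(p) = -1.237450; p*ln(p) = 0.290123 * (-1.237450) = -0.359013
  p = 29/162 = 0.179012; ln(p) = -1.720302; p*ln(p) = 0.179012 * (-1.720302) = -0.307955
  p = 49/162 = 0.302469; ln(p) = -1.195776; p*ln(p) = 0.302469 * (-1.195776) = -0.361685
sum(p*ln(p)) = (-0.337266) + (-0.359013) + (-0.307955) + (-0.361685) = -1.365919
H' = -(-1.365919) = 1.365919 ≈ 1.3659

1.3659


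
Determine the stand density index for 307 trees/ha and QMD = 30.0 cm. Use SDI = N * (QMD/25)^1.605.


QMD/25 = 30.0/25 = 1.2
(1.2)^1.605 = exp(1.605 * ln(1.2)) = exp(1.605 * 0.182322) = exp(0.292627) = 1.33994
SDI = 307 * 1.33994 = 411.362 ≈ 411

411


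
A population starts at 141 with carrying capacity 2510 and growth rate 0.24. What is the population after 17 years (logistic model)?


(K - N0)/N0 = (2510 - 141)/141 = 2369/141 = 16.8014
r*t = 0.24 * 17 = 4.08; exp(-4.08) = 0.0169075
16.8014 * 0.0169075 = 0.284070
1 + 0.284070 = 1.28407
N = 2510 / 1.28407 = 1954.72 ≈ 1955

1955


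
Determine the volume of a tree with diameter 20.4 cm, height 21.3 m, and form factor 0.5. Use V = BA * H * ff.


(D/200)^2 = (20.4/200)^2 = 0.102^2 = 0.010404
BA = 3.141593 * 0.010404 = 0.0326851 m^2
V = 0.0326851 * 21.3 * 0.5 = 0.348096 ≈ 0.348 m^3

0.348 m^3


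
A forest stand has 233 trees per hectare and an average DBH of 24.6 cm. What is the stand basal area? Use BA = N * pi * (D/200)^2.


(D/200)^2 = (24.6/200)^2 = 0.123^2 = 0.015129
Individual BA = 3.141593 * 0.015129 = 0.0475292 m^2
Stand BA = 233 * 0.0475292 = 11.0743 ≈ 11.07 m^2/ha

11.07 m^2/ha


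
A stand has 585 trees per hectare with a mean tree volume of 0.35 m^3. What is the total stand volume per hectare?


V_stand = 585 * 0.35 = 204.75 ≈ 204.8 m^3/ha

204.8 m^3/ha


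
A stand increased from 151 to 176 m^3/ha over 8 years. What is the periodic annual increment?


PAI = (V2 - V1) / period = (176 - 151) / 8 = 25 / 8 = 3.1250 ≈ 3.13 m^3/ha/yr

3.13 m^3/ha/yr


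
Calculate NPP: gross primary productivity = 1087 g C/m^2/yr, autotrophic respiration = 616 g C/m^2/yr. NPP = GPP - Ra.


NPP = GPP - Ra = 1087 - 616 = 471 g C/m^2/yr

471 g C/m^2/yr


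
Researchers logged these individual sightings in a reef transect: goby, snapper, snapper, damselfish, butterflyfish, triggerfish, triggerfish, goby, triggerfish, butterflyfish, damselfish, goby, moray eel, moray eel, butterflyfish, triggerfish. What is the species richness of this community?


Total individuals logged = 16
Distinct species (count of individuals): goby (3), snapper (2), damselfish (2), butterflyfish (3), triggerfish (4), moray eel (2)
Species richness = number of distinct species = 6

6


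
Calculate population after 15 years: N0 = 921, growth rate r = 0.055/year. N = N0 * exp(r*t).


r*t = 0.055 * 15 = 0.825
exp(0.825) = 2.28188
N = 921 * 2.28188 = 2101.61 ≈ 2102

2102


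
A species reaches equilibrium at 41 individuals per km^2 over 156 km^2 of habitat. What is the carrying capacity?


K = 41 * 156 = 6396 individuals

6396 individuals


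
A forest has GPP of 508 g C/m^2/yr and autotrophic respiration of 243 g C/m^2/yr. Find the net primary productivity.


NPP = GPP - Ra = 508 - 243 = 265 g C/m^2/yr

265 g C/m^2/yr


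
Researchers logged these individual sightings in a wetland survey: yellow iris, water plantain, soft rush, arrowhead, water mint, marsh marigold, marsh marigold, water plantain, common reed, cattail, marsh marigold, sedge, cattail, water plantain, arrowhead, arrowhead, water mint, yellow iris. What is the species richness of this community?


Total individuals logged = 18
Distinct species (count of individuals): yellow iris (2), water plantain (3), soft rush (1), arrowhead (3), water mint (2), marsh marigold (3), common reed (1), cattail (2), sedge (1)
Species richness = number of distinct species = 9

9


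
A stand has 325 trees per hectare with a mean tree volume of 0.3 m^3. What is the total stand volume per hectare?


V_stand = 325 * 0.3 = 97.5 m^3/ha

97.5 m^3/ha


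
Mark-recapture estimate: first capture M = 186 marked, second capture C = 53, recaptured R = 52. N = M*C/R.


N = M * C / R = 186 * 53 / 52 = 9858 / 52 = 189.58 ≈ 190

190 individuals


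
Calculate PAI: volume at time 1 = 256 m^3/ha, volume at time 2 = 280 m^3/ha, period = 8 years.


PAI = (V2 - V1) / period = (280 - 256) / 8 = 24 / 8 = 3.00 m^3/ha/yr

3.00 m^3/ha/yr


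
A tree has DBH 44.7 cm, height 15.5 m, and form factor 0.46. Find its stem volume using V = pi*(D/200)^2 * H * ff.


(D/200)^2 = (44.7/200)^2 = 0.2235^2 = 0.04995225
BA = 3.141593 * 0.04995225 = 0.156930 m^2
V = 0.156930 * 15.5 * 0.46 = 1.11891 ≈ 1.119 m^3

1.119 m^3


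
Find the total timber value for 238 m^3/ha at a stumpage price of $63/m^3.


Value = 238 * 63 = $14994/ha

$14994/ha


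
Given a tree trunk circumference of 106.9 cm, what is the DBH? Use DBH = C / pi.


DBH = C / pi = 106.9 / 3.141593 = 34.0273 ≈ 34.03 cm

34.03 cm


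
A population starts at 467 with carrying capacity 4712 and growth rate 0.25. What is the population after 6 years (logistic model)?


(K - N0)/N0 = (4712 - 467)/467 = 4245/467 = 9.08994
r*t = 0.25 * 6 = 1.5; exp(-1.5) = 0.223130
9.08994 * 0.223130 = 2.02824
1 + 2.02824 = 3.02824
N = 4712 / 3.02824 = 1556.02 ≈ 1556

1556


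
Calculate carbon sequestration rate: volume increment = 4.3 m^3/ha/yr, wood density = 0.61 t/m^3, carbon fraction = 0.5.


C = 4.3 * 0.61 * 0.5 = 1.3115 ≈ 1.31 t C/ha/yr

1.31 t C/ha/yr


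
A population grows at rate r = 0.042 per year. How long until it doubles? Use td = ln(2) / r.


td = ln(2) / 0.042 = 0.693147 / 0.042 = 16.5035 ≈ 16.5 years

16.5 years


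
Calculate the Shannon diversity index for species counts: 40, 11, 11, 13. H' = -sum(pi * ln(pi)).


Total N = 40 + 11 + 11 + 13 = 75
Per-species terms:
  p = 40/75 = 0.533333; ln(p) = -0.628609; p*ln(p) = 0.533333 * (-0.628609) = -0.335258
  p = 11/75 = 0.146667; ln(p) = -1.919591; p*ln(p) = 0.146667 * (-1.919591) = -0.281541
  p = 11/75 = 0.146667; ln(p) = -1.919591; p*ln(p) = 0.146667 * (-1.919591) = -0.281541
  p = 13/75 = 0.173333; ln(p) = -1.752541; p*ln(p) = 0.173333 * (-1.752541) = -0.303773
sum(p*ln(p)) = (-0.335258) + (-0.281541) + (-0.281541) + (-0.303773) = -1.202113
H' = -(-1.202113) = 1.202113 ≈ 1.2021

1.2021


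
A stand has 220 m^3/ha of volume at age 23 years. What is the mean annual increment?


MAI = 220 / 23 = 9.5652 ≈ 9.57 m^3/ha/yr

9.57 m^3/ha/yr


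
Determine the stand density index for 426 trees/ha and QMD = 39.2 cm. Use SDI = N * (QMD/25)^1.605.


QMD/25 = 39.2/25 = 1.568
(1.568)^1.605 = exp(1.605 * ln(1.568)) = exp(1.605 * 0.449801) = exp(0.721931) = 2.05840
SDI = 426 * 2.05840 = 876.878 ≈ 877

877


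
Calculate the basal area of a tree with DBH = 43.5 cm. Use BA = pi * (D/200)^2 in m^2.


D/200 = 43.5/200 = 0.2175 m
(D/200)^2 = 0.2175^2 = 0.04730625
BA = 3.141593 * 0.04730625 = 0.148617 ≈ 0.1486 m^2

0.1486 m^2


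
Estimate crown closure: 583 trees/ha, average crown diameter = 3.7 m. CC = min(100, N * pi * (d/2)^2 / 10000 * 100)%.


(d/2)^2 = (3.7/2)^2 = 1.85^2 = 3.4225
Crown area = 3.141593 * 3.4225 = 10.7521 m^2
N * area / 10000 * 100 = 583 * 10.7521 / 10000 * 100 = 62.6847
CC = min(100, 62.6847) = 62.6847 ≈ 62.7%

62.7%


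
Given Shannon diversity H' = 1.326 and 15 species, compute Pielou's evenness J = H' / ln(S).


ln(15) = 2.70805
J = H' / ln(S) = 1.326 / 2.70805 = 0.489651 ≈ 0.4897

0.4897


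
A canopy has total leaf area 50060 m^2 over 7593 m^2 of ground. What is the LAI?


LAI = 50060 / 7593 = 6.5929 ≈ 6.59

6.59


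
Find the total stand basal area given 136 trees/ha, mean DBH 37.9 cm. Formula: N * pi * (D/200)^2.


(D/200)^2 = (37.9/200)^2 = 0.1895^2 = 0.03591025
Individual BA = 3.141593 * 0.03591025 = 0.112815 m^2
Stand BA = 136 * 0.112815 = 15.3428 ≈ 15.34 m^2/ha

15.34 m^2/ha


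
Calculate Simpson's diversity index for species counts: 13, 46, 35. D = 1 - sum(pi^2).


Total N = 13 + 46 + 35 = 94
Per-species terms:
  p = 13/94 = 0.138298; p^2 = 0.138298^2 = 0.019126
  p = 46/94 = 0.489362; p^2 = 0.489362^2 = 0.239475
  p = 35/94 = 0.372340; p^2 = 0.372340^2 = 0.138637
sum(p^2) = 0.019126 + 0.239475 + 0.138637 = 0.397238
D = 1 - 0.397238 = 0.602762 ≈ 0.6028

0.6028


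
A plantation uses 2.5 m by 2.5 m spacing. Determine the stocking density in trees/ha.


N = 10000 / 2.5^2 = 10000 / 6.25 = 1600.00 ≈ 1600 trees/ha

1600 trees/ha


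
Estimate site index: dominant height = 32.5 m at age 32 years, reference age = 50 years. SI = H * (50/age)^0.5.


50/32 = 1.56250
(1.56250)^0.5 = 1.25000
SI = 32.5 * 1.25000 = 40.6250 ≈ 40.6 m

40.6 m


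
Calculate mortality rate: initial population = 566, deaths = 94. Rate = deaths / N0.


Mortality rate = 94 / 566 = 0.166078 ≈ 0.1661

0.1661


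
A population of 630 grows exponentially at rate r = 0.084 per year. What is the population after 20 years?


r*t = 0.084 * 20 = 1.68
exp(1.68) = 5.36556
N = 630 * 5.36556 = 3380.30 ≈ 3380

3380


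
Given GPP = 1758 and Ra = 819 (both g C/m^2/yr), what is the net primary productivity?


NPP = GPP - Ra = 1758 - 819 = 939 g C/m^2/yr

939 g C/m^2/yr


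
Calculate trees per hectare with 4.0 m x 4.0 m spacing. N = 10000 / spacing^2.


N = 10000 / 4.0^2 = 10000 / 16 = 625.000 ≈ 625 trees/ha

625 trees/ha


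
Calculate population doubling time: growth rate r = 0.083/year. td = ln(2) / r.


td = ln(2) / 0.083 = 0.693147 / 0.083 = 8.35117 ≈ 8.4 years

8.4 years


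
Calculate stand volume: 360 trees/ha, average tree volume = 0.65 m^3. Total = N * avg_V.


V_stand = 360 * 0.65 = 234.0 m^3/ha

234.0 m^3/ha


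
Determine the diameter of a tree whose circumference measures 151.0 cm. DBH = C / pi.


DBH = C / pi = 151.0 / 3.141593 = 48.0648 ≈ 48.06 cm

48.06 cm


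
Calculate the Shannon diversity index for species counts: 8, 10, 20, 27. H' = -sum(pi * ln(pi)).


Total N = 8 + 10 + 20 + 27 = 65
Per-species terms:
  p = 8/65 = 0.123077; ln(p) = -2.094945; p*ln(p) = 0.123077 * (-2.094945) = -0.257840
  p = 10/65 = 0.153846; ln(p) = -1.871803; p*ln(p) = 0.153846 * (-1.871803) = -0.287969
  p = 20/65 = 0.307692; ln(p) = -1.178656; p*ln(p) = 0.307692 * (-1.178656) = -0.362663
  p = 27/65 = 0.415385; ln(p) = -0.878549; p*ln(p) = 0.415385 * (-0.878549) = -0.364936
sum(p*ln(p)) = (-0.257840) + (-0.287969) + (-0.362663) + (-0.364936) = -1.273408
H' = -(-1.273408) = 1.273408 ≈ 1.2734

1.2734


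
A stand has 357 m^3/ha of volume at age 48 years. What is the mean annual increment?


MAI = 357 / 48 = 7.4375 ≈ 7.44 m^3/ha/yr

7.44 m^3/ha/yr


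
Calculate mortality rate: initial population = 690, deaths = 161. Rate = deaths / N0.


Mortality rate = 161 / 690 = 0.233333 ≈ 0.2333

0.2333


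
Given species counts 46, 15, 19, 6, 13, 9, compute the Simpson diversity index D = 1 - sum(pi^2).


Total N = 46 + 15 + 19 + 6 + 13 + 9 = 108
Per-species terms:
  p = 46/108 = 0.425926; p^2 = 0.425926^2 = 0.181413
  p = 15/108 = 0.138889; p^2 = 0.138889^2 = 0.019290
  p = 19/108 = 0.175926; p^2 = 0.175926^2 = 0.030950
  p = 6/108 = 0.055556; p^2 = 0.055556^2 = 0.003086
  p = 13/108 = 0.120370; p^2 = 0.120370^2 = 0.014489
  p = 9/108 = 0.083333; p^2 = 0.083333^2 = 0.006944
sum(p^2) = 0.181413 + 0.019290 + 0.030950 + 0.003086 + 0.014489 + 0.006944 = 0.256172
D = 1 - 0.256172 = 0.743828 ≈ 0.7438

0.7438


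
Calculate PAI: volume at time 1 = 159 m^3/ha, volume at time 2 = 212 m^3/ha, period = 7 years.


PAI = (V2 - V1) / period = (212 - 159) / 7 = 53 / 7 = 7.5714 ≈ 7.57 m^3/ha/yr

7.57 m^3/ha/yr


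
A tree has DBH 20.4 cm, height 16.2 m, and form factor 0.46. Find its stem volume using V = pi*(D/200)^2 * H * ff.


(D/200)^2 = (20.4/200)^2 = 0.102^2 = 0.010404
BA = 3.141593 * 0.010404 = 0.0326851 m^2
V = 0.0326851 * 16.2 * 0.46 = 0.243569 ≈ 0.244 m^3

0.244 m^3


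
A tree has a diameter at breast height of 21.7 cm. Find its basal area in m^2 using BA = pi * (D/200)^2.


D/200 = 21.7/200 = 0.1085 m
(D/200)^2 = 0.1085^2 = 0.01177225
BA = 3.141593 * 0.01177225 = 0.0369836 ≈ 0.0370 m^2

0.0370 m^2


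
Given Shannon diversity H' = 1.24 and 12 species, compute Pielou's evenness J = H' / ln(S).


ln(12) = 2.48491
J = H' / ln(S) = 1.24 / 2.48491 = 0.499012 ≈ 0.4990

0.4990


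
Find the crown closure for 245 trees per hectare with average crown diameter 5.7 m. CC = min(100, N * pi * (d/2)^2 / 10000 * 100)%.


(d/2)^2 = (5.7/2)^2 = 2.85^2 = 8.1225
Crown area = 3.141593 * 8.1225 = 25.5176 m^2
N * area / 10000 * 100 = 245 * 25.5176 / 10000 * 100 = 62.5181
CC = min(100, 62.5181) = 62.5181 ≈ 62.5%

62.5%


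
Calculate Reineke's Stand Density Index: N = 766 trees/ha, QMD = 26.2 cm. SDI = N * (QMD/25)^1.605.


QMD/25 = 26.2/25 = 1.048
(1.048)^1.605 = exp(1.605 * ln(1.048)) = exp(1.605 * 0.0468836) = exp(0.0752482) = 1.07815
SDI = 766 * 1.07815 = 825.863 ≈ 826

826


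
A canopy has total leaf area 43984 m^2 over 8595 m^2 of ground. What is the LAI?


LAI = 43984 / 8595 = 5.1174 ≈ 5.12

5.12


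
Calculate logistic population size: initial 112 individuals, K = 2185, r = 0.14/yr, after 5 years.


(K - N0)/N0 = (2185 - 112)/112 = 2073/112 = 18.5089
r*t = 0.14 * 5 = 0.7; exp(-0.7) = 0.496585
18.5089 * 0.496585 = 9.19124
1 + 9.19124 = 10.1912
N = 2185 / 10.1912 = 214.401 ≈ 214

214


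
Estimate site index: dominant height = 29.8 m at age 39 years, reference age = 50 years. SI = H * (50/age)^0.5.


50/39 = 1.28205
(1.28205)^0.5 = 1.13228
SI = 29.8 * 1.13228 = 33.7419 ≈ 33.7 m

33.7 m


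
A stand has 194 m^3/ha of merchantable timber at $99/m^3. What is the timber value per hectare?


Value = 194 * 99 = $19206/ha

$19206/ha


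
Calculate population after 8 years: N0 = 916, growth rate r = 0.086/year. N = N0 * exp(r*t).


r*t = 0.086 * 8 = 0.688
exp(0.688) = 1.98973
N = 916 * 1.98973 = 1822.59 ≈ 1823

1823


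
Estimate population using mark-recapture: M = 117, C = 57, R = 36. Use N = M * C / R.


N = M * C / R = 117 * 57 / 36 = 6669 / 36 = 185.25 ≈ 185

185 individuals


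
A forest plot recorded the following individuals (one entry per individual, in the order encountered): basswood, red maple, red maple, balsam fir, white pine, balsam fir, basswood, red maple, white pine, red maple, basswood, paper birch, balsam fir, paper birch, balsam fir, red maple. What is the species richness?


Total individuals logged = 16
Distinct species (count of individuals): basswood (3), red maple (5), balsam fir (4), white pine (2), paper birch (2)
Species richness = number of distinct species = 5

5


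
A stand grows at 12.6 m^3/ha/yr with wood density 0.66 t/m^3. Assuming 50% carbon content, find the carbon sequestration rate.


C = 12.6 * 0.66 * 0.5 = 4.158 ≈ 4.16 t C/ha/yr

4.16 t C/ha/yr


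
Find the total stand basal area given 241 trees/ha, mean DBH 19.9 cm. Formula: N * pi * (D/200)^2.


(D/200)^2 = (19.9/200)^2 = 0.0995^2 = 0.00990025
Individual BA = 3.141593 * 0.00990025 = 0.0311026 m^2
Stand BA = 241 * 0.0311026 = 7.49573 ≈ 7.50 m^2/ha

7.50 m^2/ha


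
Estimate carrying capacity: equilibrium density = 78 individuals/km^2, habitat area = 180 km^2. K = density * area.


K = 78 * 180 = 14040 individuals

14040 individuals


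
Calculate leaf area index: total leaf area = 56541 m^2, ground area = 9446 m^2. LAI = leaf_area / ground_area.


LAI = 56541 / 9446 = 5.9857 ≈ 5.99

5.99


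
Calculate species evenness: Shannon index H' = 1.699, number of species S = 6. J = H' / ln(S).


ln(6) = 1.79176
J = H' / ln(S) = 1.699 / 1.79176 = 0.948230 ≈ 0.9482

0.9482


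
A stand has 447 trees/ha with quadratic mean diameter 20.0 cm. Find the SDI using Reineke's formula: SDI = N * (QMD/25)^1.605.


QMD/25 = 20.0/25 = 0.8
(0.8)^1.605 = exp(1.605 * ln(0.8)) = exp(1.605 * (-0.223144)) = exp(-0.358146) = 0.698971
SDI = 447 * 0.698971 = 312.440 ≈ 312

312


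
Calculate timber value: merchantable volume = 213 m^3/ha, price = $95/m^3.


Value = 213 * 95 = $20235/ha

$20235/ha


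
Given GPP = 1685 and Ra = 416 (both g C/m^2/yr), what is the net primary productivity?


NPP = GPP - Ra = 1685 - 416 = 1269 g C/m^2/yr

1269 g C/m^2/yr


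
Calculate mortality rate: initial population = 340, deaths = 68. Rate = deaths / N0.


Mortality rate = 68 / 340 = 0.2000

0.2000


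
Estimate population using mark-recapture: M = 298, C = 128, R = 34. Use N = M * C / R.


N = M * C / R = 298 * 128 / 34 = 38144 / 34 = 1121.88 ≈ 1122

1122 individuals


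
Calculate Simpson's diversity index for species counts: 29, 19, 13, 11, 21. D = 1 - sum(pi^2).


Total N = 29 + 19 + 13 + 11 + 21 = 93
Per-species terms:
  p = 29/93 = 0.311828; p^2 = 0.311828^2 = 0.097237
  p = 19/93 = 0.204301; p^2 = 0.204301^2 = 0.041739
  p = 13/93 = 0.139785; p^2 = 0.139785^2 = 0.019540
  p = 11/93 = 0.118280; p^2 = 0.118280^2 = 0.013990
  p = 21/93 = 0.225806; p^2 = 0.225806^2 = 0.050988
sum(p^2) = 0.097237 + 0.041739 + 0.019540 + 0.013990 + 0.050988 = 0.223494
D = 1 - 0.223494 = 0.776506 ≈ 0.7765

0.7765


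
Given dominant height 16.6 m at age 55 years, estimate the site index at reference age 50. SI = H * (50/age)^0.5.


50/55 = 0.909091
(0.909091)^0.5 = 0.953463
SI = 16.6 * 0.953463 = 15.8275 ≈ 15.8 m

15.8 m


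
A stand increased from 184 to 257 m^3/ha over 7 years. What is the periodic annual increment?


PAI = (V2 - V1) / period = (257 - 184) / 7 = 73 / 7 = 10.4286 ≈ 10.43 m^3/ha/yr

10.43 m^3/ha/yr


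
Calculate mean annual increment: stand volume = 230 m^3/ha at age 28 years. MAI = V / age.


MAI = 230 / 28 = 8.2143 ≈ 8.21 m^3/ha/yr

8.21 m^3/ha/yr


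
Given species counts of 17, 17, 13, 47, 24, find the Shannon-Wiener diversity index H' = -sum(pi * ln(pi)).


Total N = 17 + 17 + 13 + 47 + 24 = 118
Per-species terms:
  p = 17/118 = 0.144068; ln(p) = -1.937470; p*ln(p) = 0.144068 * (-1.937470) = -0.279127
  p = 17/118 = 0.144068; ln(p) = -1.937470; p*ln(p) = 0.144068 * (-1.937470) = -0.279127
  p = 13/118 = 0.110169; ln(p) = -2.205740; p*ln(p) = 0.110169 * (-2.205740) = -0.243004
  p = 47/118 = 0.398305; ln(p) = -0.920537; p*ln(p) = 0.398305 * (-0.920537) = -0.366654
  p = 24/118 = 0.203390; ln(p) = -1.592630; p*ln(p) = 0.203390 * (-1.592630) = -0.323925
sum(p*ln(p)) = (-0.279127) + (-0.279127) + (-0.243004) + (-0.366654) + (-0.323925) = -1.491837
H' = -(-1.491837) = 1.491837 ≈ 1.4918

1.4918


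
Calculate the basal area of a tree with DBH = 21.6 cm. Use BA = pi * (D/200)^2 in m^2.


D/200 = 21.6/200 = 0.108 m
(D/200)^2 = 0.108^2 = 0.011664
BA = 3.141593 * 0.011664 = 0.0366435 ≈ 0.0366 m^2

0.0366 m^2


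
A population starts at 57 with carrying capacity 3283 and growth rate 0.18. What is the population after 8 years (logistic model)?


(K - N0)/N0 = (3283 - 57)/57 = 3226/57 = 56.5965
r*t = 0.18 * 8 = 1.44; exp(-1.44) = 0.236928
56.5965 * 0.236928 = 13.4093
1 + 13.4093 = 14.4093
N = 3283 / 14.4093 = 227.839 ≈ 228

228


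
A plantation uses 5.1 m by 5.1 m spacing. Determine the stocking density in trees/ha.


N = 10000 / 5.1^2 = 10000 / 26.01 = 384.468 ≈ 384 trees/ha

384 trees/ha


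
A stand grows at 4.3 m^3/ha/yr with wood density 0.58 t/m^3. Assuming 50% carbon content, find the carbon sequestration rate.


C = 4.3 * 0.58 * 0.5 = 1.247 ≈ 1.25 t C/ha/yr

1.25 t C/ha/yr


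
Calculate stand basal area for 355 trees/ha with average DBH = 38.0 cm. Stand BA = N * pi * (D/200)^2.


(D/200)^2 = (38.0/200)^2 = 0.19^2 = 0.0361
Individual BA = 3.141593 * 0.0361 = 0.113412 m^2
Stand BA = 355 * 0.113412 = 40.2613 ≈ 40.26 m^2/ha

40.26 m^2/ha


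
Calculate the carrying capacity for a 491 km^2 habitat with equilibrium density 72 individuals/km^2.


K = 72 * 491 = 35352 individuals

35352 individuals


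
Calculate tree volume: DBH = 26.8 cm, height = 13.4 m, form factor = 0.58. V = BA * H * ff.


(D/200)^2 = (26.8/200)^2 = 0.134^2 = 0.017956
BA = 3.141593 * 0.017956 = 0.0564104 m^2
V = 0.0564104 * 13.4 * 0.58 = 0.438422 ≈ 0.438 m^3

0.438 m^3


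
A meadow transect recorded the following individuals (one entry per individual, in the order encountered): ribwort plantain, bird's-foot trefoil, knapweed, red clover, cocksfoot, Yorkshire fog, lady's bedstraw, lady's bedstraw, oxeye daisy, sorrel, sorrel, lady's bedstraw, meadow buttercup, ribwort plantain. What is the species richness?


Total individuals logged = 14
Distinct species (count of individuals): ribwort plantain (2), bird's-foot trefoil (1), knapweed (1), red clover (1), cocksfoot (1), Yorkshire fog (1), lady's bedstraw (3), oxeye daisy (1), sorrel (2), meadow buttercup (1)
Species richness = number of distinct species = 10

10


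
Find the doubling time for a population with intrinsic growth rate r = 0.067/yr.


td = ln(2) / 0.067 = 0.693147 / 0.067 = 10.3455 ≈ 10.3 years

10.3 years


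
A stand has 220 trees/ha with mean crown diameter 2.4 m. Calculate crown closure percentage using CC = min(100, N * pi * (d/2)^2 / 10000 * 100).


(d/2)^2 = (2.4/2)^2 = 1.2^2 = 1.44
Crown area = 3.141593 * 1.44 = 4.52389 m^2
N * area / 10000 * 100 = 220 * 4.52389 / 10000 * 100 = 9.95256
CC = min(100, 9.95256) = 9.95256 ≈ 10.0%

10.0%


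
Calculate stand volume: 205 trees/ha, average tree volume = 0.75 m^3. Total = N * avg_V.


V_stand = 205 * 0.75 = 153.75 ≈ 153.8 m^3/ha

153.8 m^3/ha


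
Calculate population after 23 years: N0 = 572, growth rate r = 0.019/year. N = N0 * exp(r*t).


r*t = 0.019 * 23 = 0.437
exp(0.437) = 1.54806
N = 572 * 1.54806 = 885.490 ≈ 885

885


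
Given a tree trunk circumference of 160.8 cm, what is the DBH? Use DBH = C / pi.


DBH = C / pi = 160.8 / 3.141593 = 51.1842 ≈ 51.18 cm

51.18 cm


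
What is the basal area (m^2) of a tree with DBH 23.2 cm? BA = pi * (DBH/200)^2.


D/200 = 23.2/200 = 0.116 m
(D/200)^2 = 0.116^2 = 0.013456
BA = 3.141593 * 0.013456 = 0.0422733 ≈ 0.0423 m^2

0.0423 m^2


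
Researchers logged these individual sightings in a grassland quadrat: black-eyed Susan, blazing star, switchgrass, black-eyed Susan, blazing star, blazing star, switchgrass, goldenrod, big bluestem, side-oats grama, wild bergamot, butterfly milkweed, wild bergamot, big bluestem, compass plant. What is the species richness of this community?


Total individuals logged = 15
Distinct species (count of individuals): black-eyed Susan (2), blazing star (3), switchgrass (2), goldenrod (1), big bluestem (2), side-oats grama (1), wild bergamot (2), butterfly milkweed (1), compass plant (1)
Species richness = number of distinct species = 9

9


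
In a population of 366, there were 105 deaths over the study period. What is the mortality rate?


Mortality rate = 105 / 366 = 0.286885 ≈ 0.2869

0.2869


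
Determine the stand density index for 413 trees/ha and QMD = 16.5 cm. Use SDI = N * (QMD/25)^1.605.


QMD/25 = 16.5/25 = 0.66
(0.66)^1.605 = exp(1.605 * ln(0.66)) = exp(1.605 * (-0.415515)) = exp(-0.666902) = 0.513296
SDI = 413 * 0.513296 = 211.991 ≈ 212

212


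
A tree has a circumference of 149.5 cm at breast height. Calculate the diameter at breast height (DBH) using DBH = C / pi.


DBH = C / pi = 149.5 / 3.141593 = 47.5873 ≈ 47.59 cm

47.59 cm
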